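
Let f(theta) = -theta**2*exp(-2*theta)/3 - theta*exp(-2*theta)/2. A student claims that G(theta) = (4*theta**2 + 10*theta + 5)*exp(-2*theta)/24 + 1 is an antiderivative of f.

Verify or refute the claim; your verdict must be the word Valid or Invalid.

Valid - differentiating G returns exactly f.

d/dtheta[G] = (-2*theta**2 - 3*theta)*exp(-2*theta)/6
This equals f(theta) exactly, so the claim holds.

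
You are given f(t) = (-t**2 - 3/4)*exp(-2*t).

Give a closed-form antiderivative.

An antiderivative is F(t) = (4*t**2 + 4*t + 5)*exp(-2*t)/8.

f has the shape u'v + uv' for u = t**2/2 + t/2 + 5/8 and v = exp(-2*t) — it is the derivative of the product u*v.
Check: d/dt[(4*t**2 + 4*t + 5)*exp(-2*t)/8] = (-4*t**2 - 3)*exp(-2*t)/4, which equals f(t).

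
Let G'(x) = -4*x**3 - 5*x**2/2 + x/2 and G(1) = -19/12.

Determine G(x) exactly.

G(x) = -x**4 - 5*x**3/6 + x**2/4

The integrand splits into summands that can be handled one at a time.
A general antiderivative is -x**4 - 5*x**3/6 + x**2/4 + C.
The condition gives C = -19/12 - (-19/12) = 0.
So G(x) = -x**4 - 5*x**3/6 + x**2/4.
Check: d/dx[-x**4 - 5*x**3/6 + x**2/4] = -4*x**3 - 5*x**2/2 + x/2 = G'(x).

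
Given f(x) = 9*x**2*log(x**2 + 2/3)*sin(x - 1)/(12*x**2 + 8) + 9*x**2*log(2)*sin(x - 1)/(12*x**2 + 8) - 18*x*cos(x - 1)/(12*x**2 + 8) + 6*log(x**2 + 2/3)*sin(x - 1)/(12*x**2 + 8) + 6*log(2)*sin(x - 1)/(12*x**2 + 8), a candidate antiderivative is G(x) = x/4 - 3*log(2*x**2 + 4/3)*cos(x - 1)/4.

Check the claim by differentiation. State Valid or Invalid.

Invalid: d/dx[G] - f = 1/4, which is not 0.

d/dx[G] = (9*x**2*log(x**2 + 2/3)*sin(x - 1) + 9*x**2*log(2)*sin(x - 1) + 3*x**2 - 18*x*cos(x - 1) + 6*log(x**2 + 2/3)*sin(x - 1) + 6*log(2)*sin(x - 1) + 2)/(12*x**2 + 8)
d/dx[G] - f(x) = 1/4 != 0.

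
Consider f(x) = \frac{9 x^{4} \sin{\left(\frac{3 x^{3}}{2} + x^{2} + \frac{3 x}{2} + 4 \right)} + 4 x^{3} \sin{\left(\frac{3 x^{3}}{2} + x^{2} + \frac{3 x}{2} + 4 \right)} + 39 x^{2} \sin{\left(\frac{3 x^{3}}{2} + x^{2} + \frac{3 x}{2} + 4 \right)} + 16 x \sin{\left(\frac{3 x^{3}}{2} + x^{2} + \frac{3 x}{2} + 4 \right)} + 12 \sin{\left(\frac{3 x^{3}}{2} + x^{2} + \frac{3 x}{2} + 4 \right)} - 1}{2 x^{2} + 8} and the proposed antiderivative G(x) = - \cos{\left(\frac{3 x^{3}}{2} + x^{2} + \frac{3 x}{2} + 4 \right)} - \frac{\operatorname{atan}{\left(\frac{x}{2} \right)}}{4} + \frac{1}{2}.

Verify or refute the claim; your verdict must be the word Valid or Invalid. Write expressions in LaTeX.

d/dx[G] = \frac{9 x^{4} \sin{\left(\frac{3 x^{3}}{2} + x^{2} + \frac{3 x}{2} + 4 \right)} + 4 x^{3} \sin{\left(\frac{3 x^{3}}{2} + x^{2} + \frac{3 x}{2} + 4 \right)} + 39 x^{2} \sin{\left(\frac{3 x^{3}}{2} + x^{2} + \frac{3 x}{2} + 4 \right)} + 16 x \sin{\left(\frac{3 x^{3}}{2} + x^{2} + \frac{3 x}{2} + 4 \right)} + 12 \sin{\left(\frac{3 x^{3}}{2} + x^{2} + \frac{3 x}{2} + 4 \right)} - 1}{2 x^{2} + 8}
This equals f(x) exactly, so the claim holds.

Valid - differentiating G returns exactly f.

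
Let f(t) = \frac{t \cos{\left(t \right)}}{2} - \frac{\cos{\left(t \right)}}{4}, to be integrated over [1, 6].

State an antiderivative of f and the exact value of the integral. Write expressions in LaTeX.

Antiderivative: F(t) = \frac{2 t \sin{\left(t \right)} - \sin{\left(t \right)} + 2 \cos{\left(t \right)}}{4}; value = \frac{11 \sin{\left(6 \right)}}{4} - \frac{\cos{\left(1 \right)}}{2} - \frac{\sin{\left(1 \right)}}{4} + \frac{\cos{\left(6 \right)}}{2}

The integrand splits into summands that can be handled one at a time.
F(t) = \frac{2 t \sin{\left(t \right)} - \sin{\left(t \right)} + 2 \cos{\left(t \right)}}{4} is an antiderivative of f.
Check: d/dt[\frac{2 t \sin{\left(t \right)} - \sin{\left(t \right)} + 2 \cos{\left(t \right)}}{4}] = \frac{t \cos{\left(t \right)}}{2} - \frac{\cos{\left(t \right)}}{4} = f(t).
F(6) = \frac{11 \sin{\left(6 \right)}}{4} + \frac{\cos{\left(6 \right)}}{2}; F(1) = \frac{\sin{\left(1 \right)}}{4} + \frac{\cos{\left(1 \right)}}{2}.
Integral = F(6) - F(1) = \frac{11 \sin{\left(6 \right)}}{4} - \frac{\cos{\left(1 \right)}}{2} - \frac{\sin{\left(1 \right)}}{4} + \frac{\cos{\left(6 \right)}}{2}.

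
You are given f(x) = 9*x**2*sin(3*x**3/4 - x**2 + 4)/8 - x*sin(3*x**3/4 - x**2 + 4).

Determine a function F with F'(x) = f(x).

The substitution u = 3*x**3/4 - x**2 + 4 works: f is exactly (dF/du)*(du/dx) for that inner function.
Check: d/dx[-cos(3*x**3/4 - x**2 + 4)/2] = 9*x**2*sin(3*x**3/4 - x**2 + 4)/8 - x*sin(3*x**3/4 - x**2 + 4) = f(x).

An antiderivative is F(x) = -cos(3*x**3/4 - x**2 + 4)/2.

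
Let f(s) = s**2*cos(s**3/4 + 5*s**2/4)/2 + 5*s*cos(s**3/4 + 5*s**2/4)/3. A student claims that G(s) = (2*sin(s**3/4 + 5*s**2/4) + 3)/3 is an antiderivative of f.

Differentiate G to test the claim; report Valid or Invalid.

d/ds[G] = s**2*cos(s**3/4 + 5*s**2/4)/2 + 5*s*cos(s**3/4 + 5*s**2/4)/3
This equals f(s) exactly, so the claim holds.

Valid. The derivative of G reproduces f.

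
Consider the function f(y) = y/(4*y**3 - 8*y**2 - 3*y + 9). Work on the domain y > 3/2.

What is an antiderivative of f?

An antiderivative is F(y) = log(y - 3/2)/25 - log(y + 1)/25 - 3/(20*y - 30).

Factor the denominator ((y + 1)*(2*y - 3)**2) and decompose: f = 2/(25*(2*y - 3)) + 3/(5*(2*y - 3)**2) - 1/(25*(y + 1)); each piece integrates to a log, atan, or power term.
Check: d/dy[log(y - 3/2)/25 - log(y + 1)/25 - 3/(20*y - 30)] = y/(4*y**3 - 8*y**2 - 3*y + 9) = f(y).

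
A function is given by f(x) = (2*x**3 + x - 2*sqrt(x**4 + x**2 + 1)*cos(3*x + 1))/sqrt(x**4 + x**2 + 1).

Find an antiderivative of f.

Since d/dx undoes antidifferentiation here, F'(x) = f(x) is required of F(x).
Check: d/dx[(3*sqrt(x**4 + x**2 + 1) - 2*sin(3*x + 1))/3] = (2*x**3 + x - 2*sqrt(x**4 + x**2 + 1)*cos(3*x + 1))/sqrt(x**4 + x**2 + 1) = f(x).

An antiderivative is F(x) = (3*sqrt(x**4 + x**2 + 1) - 2*sin(3*x + 1))/3.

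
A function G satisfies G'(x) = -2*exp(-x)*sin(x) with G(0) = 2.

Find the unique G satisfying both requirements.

Check a candidate G(x) by differentiating: d/dx[G] must match the given G'(x).
A general antiderivative is exp(-x)*sin(x) + exp(-x)*cos(x) + C.
The condition gives C = 2 - (1) = 1.
So G(x) = (exp(x) + sin(x) + cos(x))*exp(-x).
Check: d/dx[(exp(x) + sin(x) + cos(x))*exp(-x)] = -2*exp(-x)*sin(x) = G'(x).

G(x) = (exp(x) + sin(x) + cos(x))*exp(-x)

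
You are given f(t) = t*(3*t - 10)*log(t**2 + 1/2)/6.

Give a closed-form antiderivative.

An antiderivative is F(t) = -t**3/9 + 5*t**2/6 + t/6 + (t**3/6 - 5*t**2/6)*log(t**2 + 1/2) - 5*log(t**2 + 1/2)/12 - sqrt(2)*atan(sqrt(2)*t)/12.

Check any antiderivative F(t) by computing F'(t) and comparing it with f(t).
Check: d/dt[-t**3/9 + 5*t**2/6 + t/6 + (t**3/6 - 5*t**2/6)*log(t**2 + 1/2) - 5*log(t**2 + 1/2)/12 - sqrt(2)*atan(sqrt(2)*t)/12] = t**2*log(t**2 + 1/2)/2 - 5*t*log(t**2 + 1/2)/3, which equals f(t).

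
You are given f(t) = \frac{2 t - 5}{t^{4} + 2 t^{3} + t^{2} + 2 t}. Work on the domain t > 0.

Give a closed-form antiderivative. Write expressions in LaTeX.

The denominator factors as t \left(t + 2\right) \left(t^{2} + 1\right); partial fractions split f into directly integrable pieces: \frac{8 t + 9}{5 \left(t^{2} + 1\right)} + \frac{9}{10 \left(t + 2\right)} - \frac{5}{2 t}.
Check: d/dt[- \frac{5 \log{\left(t \right)}}{2} + \frac{9 \log{\left(t + 2 \right)}}{10} + \frac{4 \log{\left(t^{2} + 1 \right)}}{5} + \frac{9 \operatorname{atan}{\left(t \right)}}{5}] = \frac{2 t - 5}{t^{4} + 2 t^{3} + t^{2} + 2 t} = f(t).

An antiderivative is F(t) = - \frac{5 \log{\left(t \right)}}{2} + \frac{9 \log{\left(t + 2 \right)}}{10} + \frac{4 \log{\left(t^{2} + 1 \right)}}{5} + \frac{9 \operatorname{atan}{\left(t \right)}}{5}.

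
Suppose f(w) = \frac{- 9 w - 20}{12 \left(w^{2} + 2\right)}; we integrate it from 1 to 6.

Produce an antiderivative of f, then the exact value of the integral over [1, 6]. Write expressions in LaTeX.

Antiderivative: F(w) = \frac{- 9 \log{\left(w^{2} + 2 \right)} - 20 \sqrt{2} \operatorname{atan}{\left(\frac{\sqrt{2} w}{2} \right)}}{24}; value = - \frac{5 \sqrt{2} \operatorname{atan}{\left(3 \sqrt{2} \right)}}{6} - \frac{3 \log{\left(38 \right)}}{8} + \frac{3 \log{\left(3 \right)}}{8} + \frac{5 \sqrt{2} \operatorname{atan}{\left(\frac{\sqrt{2}}{2} \right)}}{6}

For F(w) to be correct the identity F'(w) - f(w) = 0 must hold.
F(w) = \frac{- 9 \log{\left(w^{2} + 2 \right)} - 20 \sqrt{2} \operatorname{atan}{\left(\frac{\sqrt{2} w}{2} \right)}}{24} is an antiderivative of f.
Check: d/dw[\frac{- 9 \log{\left(w^{2} + 2 \right)} - 20 \sqrt{2} \operatorname{atan}{\left(\frac{\sqrt{2} w}{2} \right)}}{24}] = \frac{- 9 w - 20}{12 w^{2} + 24}, which equals f(w).
F(6) = - \frac{5 \sqrt{2} \operatorname{atan}{\left(3 \sqrt{2} \right)}}{6} - \frac{3 \log{\left(38 \right)}}{8}; F(1) = - \frac{5 \sqrt{2} \operatorname{atan}{\left(\frac{\sqrt{2}}{2} \right)}}{6} - \frac{3 \log{\left(3 \right)}}{8}.
Integral = F(6) - F(1) = - \frac{5 \sqrt{2} \operatorname{atan}{\left(3 \sqrt{2} \right)}}{6} - \frac{3 \log{\left(38 \right)}}{8} + \frac{3 \log{\left(3 \right)}}{8} + \frac{5 \sqrt{2} \operatorname{atan}{\left(\frac{\sqrt{2}}{2} \right)}}{6}.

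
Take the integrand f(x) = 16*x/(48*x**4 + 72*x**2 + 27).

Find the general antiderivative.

F(x) = -2/(3*(4*x**2 + 3)) + C

The substitution u = 2*x**2 + 3/2 works: f is exactly (dF/du)*(du/dx) for that inner function.
Check: d/dx[-2/(3*(4*x**2 + 3))] = 16*x/(48*x**4 + 72*x**2 + 27) = f(x).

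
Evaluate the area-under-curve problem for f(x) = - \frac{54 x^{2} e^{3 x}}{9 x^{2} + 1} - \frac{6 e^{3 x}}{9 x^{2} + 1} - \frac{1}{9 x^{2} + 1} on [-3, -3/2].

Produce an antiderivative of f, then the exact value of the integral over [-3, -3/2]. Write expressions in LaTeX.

Antiderivative: F(x) = \frac{- 6 e^{3 x} - \operatorname{atan}{\left(3 x \right)}}{3}; value = - \frac{\operatorname{atan}{\left(9 \right)}}{3} - \frac{2}{e^{\frac{9}{2}}} + \frac{2}{e^{9}} + \frac{\operatorname{atan}{\left(\frac{9}{2} \right)}}{3}

Integrate term by term and add the pieces.
F(x) = \frac{- 6 e^{3 x} - \operatorname{atan}{\left(3 x \right)}}{3} is an antiderivative of f.
Check: d/dx[\frac{- 6 e^{3 x} - \operatorname{atan}{\left(3 x \right)}}{3}] = \frac{- 54 x^{2} e^{3 x} - 6 e^{3 x} - 1}{9 x^{2} + 1}, which equals f(x).
F(-3/2) = - \frac{2}{e^{\frac{9}{2}}} + \frac{\operatorname{atan}{\left(\frac{9}{2} \right)}}{3}; F(-3) = - \frac{2}{e^{9}} + \frac{\operatorname{atan}{\left(9 \right)}}{3}.
Integral = F(-3/2) - F(-3) = - \frac{\operatorname{atan}{\left(9 \right)}}{3} - \frac{2}{e^{\frac{9}{2}}} + \frac{2}{e^{9}} + \frac{\operatorname{atan}{\left(\frac{9}{2} \right)}}{3}.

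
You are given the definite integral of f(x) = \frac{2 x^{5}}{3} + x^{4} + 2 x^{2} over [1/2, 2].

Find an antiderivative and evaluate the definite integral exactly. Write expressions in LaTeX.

Integrate term by term and add the pieces.
F(x) = \frac{x^{6}}{9} + \frac{x^{5}}{5} + \frac{2 x^{3}}{3} is an antiderivative of f.
Check: d/dx[\frac{x^{6}}{9} + \frac{x^{5}}{5} + \frac{2 x^{3}}{3}] = \frac{2 x^{5}}{3} + x^{4} + 2 x^{2} = f(x).
F(2) = \frac{848}{45}; F(1/2) = \frac{263}{2880}.
Integral = F(2) - F(1/2) = \frac{6001}{320}.

Antiderivative: F(x) = \frac{x^{6}}{9} + \frac{x^{5}}{5} + \frac{2 x^{3}}{3}; value = \frac{6001}{320}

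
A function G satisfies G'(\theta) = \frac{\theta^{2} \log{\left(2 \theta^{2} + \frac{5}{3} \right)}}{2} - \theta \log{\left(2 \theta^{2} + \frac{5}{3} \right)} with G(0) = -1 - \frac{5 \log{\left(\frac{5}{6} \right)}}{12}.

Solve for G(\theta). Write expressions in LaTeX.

Integrate term by term and add the pieces.
A general antiderivative is - \frac{\theta^{3}}{9} + \frac{\theta^{2}}{2} + \frac{5 \theta}{18} + \left(\frac{\theta^{3}}{6} - \frac{\theta^{2}}{2}\right) \log{\left(2 \theta^{2} + \frac{5}{3} \right)} - \frac{5 \log{\left(\theta^{2} + \frac{5}{6} \right)}}{12} - \frac{5 \sqrt{30} \operatorname{atan}{\left(\frac{\sqrt{30} \theta}{5} \right)}}{108} + C.
The condition gives C = -1 - \frac{5 \log{\left(\frac{5}{6} \right)}}{12} - (- \frac{5 \log{\left(\frac{5}{6} \right)}}{12}) = -1.
So G(\theta) = - \frac{- 18 \theta^{3} \log{\left(2 \theta^{2} + \frac{5}{3} \right)} + 12 \theta^{3} + 54 \theta^{2} \log{\left(2 \theta^{2} + \frac{5}{3} \right)} - 54 \theta^{2} - 30 \theta + 45 \log{\left(\theta^{2} + \frac{5}{6} \right)} + 5 \sqrt{30} \operatorname{atan}{\left(\frac{\sqrt{30} \theta}{5} \right)} + 108}{108}.
Check: d/d\theta[- \frac{- 18 \theta^{3} \log{\left(2 \theta^{2} + \frac{5}{3} \right)} + 12 \theta^{3} + 54 \theta^{2} \log{\left(2 \theta^{2} + \frac{5}{3} \right)} - 54 \theta^{2} - 30 \theta + 45 \log{\left(\theta^{2} + \frac{5}{6} \right)} + 5 \sqrt{30} \operatorname{atan}{\left(\frac{\sqrt{30} \theta}{5} \right)} + 108}{108}] = \frac{\theta^{2} \log{\left(2 \theta^{2} + \frac{5}{3} \right)}}{2} - \theta \log{\left(2 \theta^{2} + \frac{5}{3} \right)} = G'(\theta).

G(\theta) = - \frac{- 18 \theta^{3} \log{\left(2 \theta^{2} + \frac{5}{3} \right)} + 12 \theta^{3} + 54 \theta^{2} \log{\left(2 \theta^{2} + \frac{5}{3} \right)} - 54 \theta^{2} - 30 \theta + 45 \log{\left(\theta^{2} + \frac{5}{6} \right)} + 5 \sqrt{30} \operatorname{atan}{\left(\frac{\sqrt{30} \theta}{5} \right)} + 108}{108}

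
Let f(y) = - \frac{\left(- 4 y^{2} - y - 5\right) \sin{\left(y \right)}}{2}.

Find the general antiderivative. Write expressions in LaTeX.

F(y) = - \frac{4 y^{2} \cos{\left(y \right)} - 8 y \sin{\left(y \right)} + y \cos{\left(y \right)} - \sin{\left(y \right)} - 3 \cos{\left(y \right)}}{2} + C

For F(y) to be correct the identity F'(y) - f(y) = 0 must hold.
Check: d/dy[- \frac{4 y^{2} \cos{\left(y \right)} - 8 y \sin{\left(y \right)} + y \cos{\left(y \right)} - \sin{\left(y \right)} - 3 \cos{\left(y \right)}}{2}] = 2 y^{2} \sin{\left(y \right)} + \frac{y \sin{\left(y \right)}}{2} + \frac{5 \sin{\left(y \right)}}{2}, which equals f(y).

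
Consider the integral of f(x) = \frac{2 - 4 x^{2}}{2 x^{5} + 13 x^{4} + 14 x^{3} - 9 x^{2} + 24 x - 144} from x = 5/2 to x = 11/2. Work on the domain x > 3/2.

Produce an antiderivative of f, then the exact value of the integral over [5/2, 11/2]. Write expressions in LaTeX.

Antiderivative: F(x) = - \frac{8 \log{\left(x - \frac{3}{2} \right)}}{363} + \frac{1124 \log{\left(x + 4 \right)}}{43681} - \frac{2 \log{\left(x^{2} + 3 \right)}}{1083} - \frac{58 \sqrt{3} \operatorname{atan}{\left(\frac{\sqrt{3} x}{3} \right)}}{1083} - \frac{62}{209 x + 836}; value = - \frac{58 \sqrt{3} \operatorname{atan}{\left(\frac{11 \sqrt{3}}{6} \right)}}{1083} - \frac{1124 \log{\left(\frac{13}{2} \right)}}{43681} - \frac{8 \log{\left(4 \right)}}{363} - \frac{2 \log{\left(\frac{133}{4} \right)}}{1083} + \frac{2 \log{\left(\frac{37}{4} \right)}}{1083} + \frac{744}{51623} + \frac{1124 \log{\left(\frac{19}{2} \right)}}{43681} + \frac{58 \sqrt{3} \operatorname{atan}{\left(\frac{5 \sqrt{3}}{6} \right)}}{1083}

Factor the denominator (\left(x + 4\right)^{2} \left(2 x - 3\right) \left(x^{2} + 3\right)) and decompose: f = - \frac{2 \left(2 x + 87\right)}{1083 \left(x^{2} + 3\right)} - \frac{16}{363 \left(2 x - 3\right)} + \frac{1124}{43681 \left(x + 4\right)} + \frac{62}{209 \left(x + 4\right)^{2}}; each piece integrates to a log, atan, or power term.
F(x) = - \frac{8 \log{\left(x - \frac{3}{2} \right)}}{363} + \frac{1124 \log{\left(x + 4 \right)}}{43681} - \frac{2 \log{\left(x^{2} + 3 \right)}}{1083} - \frac{58 \sqrt{3} \operatorname{atan}{\left(\frac{\sqrt{3} x}{3} \right)}}{1083} - \frac{62}{209 x + 836} is an antiderivative of f.
Check: d/dx[- \frac{8 \log{\left(x - \frac{3}{2} \right)}}{363} + \frac{1124 \log{\left(x + 4 \right)}}{43681} - \frac{2 \log{\left(x^{2} + 3 \right)}}{1083} - \frac{58 \sqrt{3} \operatorname{atan}{\left(\frac{\sqrt{3} x}{3} \right)}}{1083} - \frac{62}{209 x + 836}] = \frac{2 - 4 x^{2}}{2 x^{5} + 13 x^{4} + 14 x^{3} - 9 x^{2} + 24 x - 144} = f(x).
F(11/2) = - \frac{58 \sqrt{3} \operatorname{atan}{\left(\frac{11 \sqrt{3}}{6} \right)}}{1083} - \frac{124}{3971} - \frac{8 \log{\left(4 \right)}}{363} - \frac{2 \log{\left(\frac{133}{4} \right)}}{1083} + \frac{1124 \log{\left(\frac{19}{2} \right)}}{43681}; F(5/2) = - \frac{58 \sqrt{3} \operatorname{atan}{\left(\frac{5 \sqrt{3}}{6} \right)}}{1083} - \frac{124}{2717} - \frac{2 \log{\left(\frac{37}{4} \right)}}{1083} + \frac{1124 \log{\left(\frac{13}{2} \right)}}{43681}.
Integral = F(11/2) - F(5/2) = - \frac{58 \sqrt{3} \operatorname{atan}{\left(\frac{11 \sqrt{3}}{6} \right)}}{1083} - \frac{1124 \log{\left(\frac{13}{2} \right)}}{43681} - \frac{8 \log{\left(4 \right)}}{363} - \frac{2 \log{\left(\frac{133}{4} \right)}}{1083} + \frac{2 \log{\left(\frac{37}{4} \right)}}{1083} + \frac{744}{51623} + \frac{1124 \log{\left(\frac{19}{2} \right)}}{43681} + \frac{58 \sqrt{3} \operatorname{atan}{\left(\frac{5 \sqrt{3}}{6} \right)}}{1083}.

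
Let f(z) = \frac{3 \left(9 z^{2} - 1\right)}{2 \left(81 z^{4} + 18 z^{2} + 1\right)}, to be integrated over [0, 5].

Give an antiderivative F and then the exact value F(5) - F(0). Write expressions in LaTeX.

Antiderivative: F(z) = - \frac{3 z}{2 \left(9 z^{2} + 1\right)}; value = - \frac{15}{452}

Recognize the product-rule pattern: f = u'v + uv' with u = - \frac{z}{2}, v = \frac{1}{3 z^{2} + \frac{1}{3}}, so integration by parts undoes it.
F(z) = - \frac{3 z}{2 \left(9 z^{2} + 1\right)} is an antiderivative of f.
Check: d/dz[- \frac{3 z}{2 \left(9 z^{2} + 1\right)}] = \frac{27 z^{2} - 3}{162 z^{4} + 36 z^{2} + 2}, which equals f(z).
F(5) = - \frac{15}{452}; F(0) = 0.
Integral = F(5) - F(0) = - \frac{15}{452}.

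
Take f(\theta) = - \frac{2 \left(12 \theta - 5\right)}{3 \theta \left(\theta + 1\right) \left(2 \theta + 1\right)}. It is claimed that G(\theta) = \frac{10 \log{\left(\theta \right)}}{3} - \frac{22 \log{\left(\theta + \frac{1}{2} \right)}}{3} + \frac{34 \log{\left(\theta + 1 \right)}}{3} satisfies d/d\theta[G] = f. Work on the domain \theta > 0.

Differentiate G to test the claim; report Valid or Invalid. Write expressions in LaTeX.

Invalid: d/d\theta[G] - f = \frac{44}{6 \theta + 3}, which is not 0.

d/d\theta[G] = \frac{44 \theta^{2} + 20 \theta + 10}{6 \theta^{3} + 9 \theta^{2} + 3 \theta}
d/d\theta[G] - f(\theta) = \frac{44}{6 \theta + 3} != 0.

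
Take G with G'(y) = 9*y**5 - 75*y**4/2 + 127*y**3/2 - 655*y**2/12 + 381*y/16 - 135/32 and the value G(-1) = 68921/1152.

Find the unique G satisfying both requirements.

G(y) = 3*y**6/2 - 15*y**5/2 + 127*y**4/8 - 655*y**3/36 + 381*y**2/32 - 135*y/32 + 81/128

G'(y) matches the chain-rule pattern g'(h)*h' with inner function h(y) = y**2 - 5*y/3 + 3/4; substituting u = h(y) collapses the integral.
A general antiderivative is 3*(y**2 - 5*y/3 + 3/4)**3/2 + C.
The condition gives C = 68921/1152 - (68921/1152) = 0.
So G(y) = 3*y**6/2 - 15*y**5/2 + 127*y**4/8 - 655*y**3/36 + 381*y**2/32 - 135*y/32 + 81/128.
Check: d/dy[3*y**6/2 - 15*y**5/2 + 127*y**4/8 - 655*y**3/36 + 381*y**2/32 - 135*y/32 + 81/128] = 9*y**5 - 75*y**4/2 + 127*y**3/2 - 655*y**2/12 + 381*y/16 - 135/32 = G'(y).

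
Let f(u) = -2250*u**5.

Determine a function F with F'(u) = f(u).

An antiderivative is F(u) = -375*u**6.

For F(u) to be correct the identity F'(u) - f(u) = 0 must hold.
Check: d/du[-375*u**6] = -2250*u**5 = f(u).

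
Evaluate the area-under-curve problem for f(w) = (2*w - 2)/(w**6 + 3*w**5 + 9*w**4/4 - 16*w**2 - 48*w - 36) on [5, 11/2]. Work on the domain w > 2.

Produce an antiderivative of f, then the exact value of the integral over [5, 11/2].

Factor the denominator ((w - 2)*(w + 2)*(2*w + 3)**2*(w**2 + 4)) and decompose: f = -(w + 11)/(125*(w**2 + 4)) - 9152/(6125*(2*w + 3)) + 64/(35*(2*w + 3)**2) + 3/(4*(w + 2)) + 1/(196*(w - 2)); each piece integrates to a log, atan, or power term.
F(w) = -(-250*w*log(w - 2) + 36608*w*log(w + 3/2) - 36750*w*log(w + 2) + 196*w*log(w**2 + 4) + 2156*w*atan(w/2) - 375*log(w - 2) + 54912*log(w + 3/2) - 55125*log(w + 2) + 294*log(w**2 + 4) + 3234*atan(w/2) + 22400)/(24500*(2*w + 3)) is an antiderivative of f.
Check: d/dw[-(-250*w*log(w - 2) + 36608*w*log(w + 3/2) - 36750*w*log(w + 2) + 196*w*log(w**2 + 4) + 2156*w*atan(w/2) - 375*log(w - 2) + 54912*log(w + 3/2) - 55125*log(w + 2) + 294*log(w**2 + 4) + 3234*atan(w/2) + 22400)/(24500*(2*w + 3))] = (8*w - 8)/(4*w**6 + 12*w**5 + 9*w**4 - 64*w**2 - 192*w - 144), which equals f(w).
F(11/2) = -4576*log(7)/6125 - 16/245 - 11*atan(11/4)/250 - log(137/4)/250 + log(7/2)/196 + 3*log(15/2)/4; F(5) = -4576*log(13/2)/6125 - 32/455 - 11*atan(5/2)/250 - log(29)/250 + log(3)/196 + 3*log(7)/4.
Integral = F(11/2) - F(5) = -36679*log(7)/24500 - 11*atan(11/4)/250 - log(137/4)/250 - log(3)/196 + 16/3185 + log(7/2)/196 + log(29)/250 + 11*atan(5/2)/250 + 4576*log(13/2)/6125 + 3*log(15/2)/4.

Antiderivative: F(w) = -(-250*w*log(w - 2) + 36608*w*log(w + 3/2) - 36750*w*log(w + 2) + 196*w*log(w**2 + 4) + 2156*w*atan(w/2) - 375*log(w - 2) + 54912*log(w + 3/2) - 55125*log(w + 2) + 294*log(w**2 + 4) + 3234*atan(w/2) + 22400)/(24500*(2*w + 3)); value = -36679*log(7)/24500 - 11*atan(11/4)/250 - log(137/4)/250 - log(3)/196 + 16/3185 + log(7/2)/196 + log(29)/250 + 11*atan(5/2)/250 + 4576*log(13/2)/6125 + 3*log(15/2)/4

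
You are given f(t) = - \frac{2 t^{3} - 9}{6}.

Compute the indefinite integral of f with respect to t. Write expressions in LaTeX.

Differentiate the proposed F(t) back; it has to land on f(t) exactly.
Check: d/dt[- \frac{t^{4}}{12} + \frac{3 t}{2}] = \frac{3}{2} - \frac{t^{3}}{3}, which equals f(t).

F(t) = - \frac{t^{4}}{12} + \frac{3 t}{2} + C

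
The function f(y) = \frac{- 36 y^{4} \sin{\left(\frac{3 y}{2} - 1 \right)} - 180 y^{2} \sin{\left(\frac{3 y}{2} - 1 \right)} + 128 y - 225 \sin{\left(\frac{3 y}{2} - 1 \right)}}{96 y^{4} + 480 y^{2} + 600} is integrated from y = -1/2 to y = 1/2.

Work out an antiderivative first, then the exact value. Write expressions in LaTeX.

Antiderivative: F(y) = \frac{3 \left(2 y^{2} + 5\right) \cos{\left(\frac{3 y}{2} - 1 \right)} - 16}{12 \left(2 y^{2} + 5\right)}; value = - \frac{\cos{\left(\frac{7}{4} \right)}}{4} + \frac{\cos{\left(\frac{1}{4} \right)}}{4}

Whatever form F(y) takes, F'(y) = f(y) is non-negotiable.
F(y) = \frac{3 \left(2 y^{2} + 5\right) \cos{\left(\frac{3 y}{2} - 1 \right)} - 16}{12 \left(2 y^{2} + 5\right)} is an antiderivative of f.
Check: d/dy[\frac{3 \left(2 y^{2} + 5\right) \cos{\left(\frac{3 y}{2} - 1 \right)} - 16}{12 \left(2 y^{2} + 5\right)}] = \frac{- 36 y^{4} \sin{\left(\frac{3 y}{2} - 1 \right)} - 180 y^{2} \sin{\left(\frac{3 y}{2} - 1 \right)} + 128 y - 225 \sin{\left(\frac{3 y}{2} - 1 \right)}}{96 y^{4} + 480 y^{2} + 600} = f(y).
F(1/2) = - \frac{8}{33} + \frac{\cos{\left(\frac{1}{4} \right)}}{4}; F(-1/2) = - \frac{8}{33} + \frac{\cos{\left(\frac{7}{4} \right)}}{4}.
Integral = F(1/2) - F(-1/2) = - \frac{\cos{\left(\frac{7}{4} \right)}}{4} + \frac{\cos{\left(\frac{1}{4} \right)}}{4}.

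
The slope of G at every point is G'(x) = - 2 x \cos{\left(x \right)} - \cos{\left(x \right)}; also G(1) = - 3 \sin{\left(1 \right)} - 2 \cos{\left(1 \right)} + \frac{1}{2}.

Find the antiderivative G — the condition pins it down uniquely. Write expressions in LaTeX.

Integrate term by term and add the pieces.
A general antiderivative is - 2 x \sin{\left(x \right)} - \sin{\left(x \right)} - 2 \cos{\left(x \right)} + C.
The condition gives C = - 3 \sin{\left(1 \right)} - 2 \cos{\left(1 \right)} + \frac{1}{2} - (- 3 \sin{\left(1 \right)} - 2 \cos{\left(1 \right)}) = \frac{1}{2}.
So G(x) = - 2 x \sin{\left(x \right)} - \sin{\left(x \right)} - 2 \cos{\left(x \right)} + \frac{1}{2}.
Check: d/dx[- 2 x \sin{\left(x \right)} - \sin{\left(x \right)} - 2 \cos{\left(x \right)} + \frac{1}{2}] = - 2 x \cos{\left(x \right)} - \cos{\left(x \right)} = G'(x).

G(x) = - 2 x \sin{\left(x \right)} - \sin{\left(x \right)} - 2 \cos{\left(x \right)} + \frac{1}{2}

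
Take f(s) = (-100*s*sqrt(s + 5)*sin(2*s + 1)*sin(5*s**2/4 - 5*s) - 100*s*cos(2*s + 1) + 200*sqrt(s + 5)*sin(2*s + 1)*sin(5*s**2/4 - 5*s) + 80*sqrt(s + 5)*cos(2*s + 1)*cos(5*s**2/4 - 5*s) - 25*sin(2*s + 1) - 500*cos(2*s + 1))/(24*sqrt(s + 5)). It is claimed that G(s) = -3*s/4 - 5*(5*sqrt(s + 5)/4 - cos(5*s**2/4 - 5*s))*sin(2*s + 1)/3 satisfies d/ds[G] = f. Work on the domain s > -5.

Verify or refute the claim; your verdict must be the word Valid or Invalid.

Invalid: d/ds[G] - f = -3/4, which is not 0.

d/ds[G] = (-100*s*sqrt(s + 5)*sin(2*s + 1)*sin(5*s**2/4 - 5*s) - 100*s*cos(2*s + 1) + 200*sqrt(s + 5)*sin(2*s + 1)*sin(5*s**2/4 - 5*s) + 80*sqrt(s + 5)*cos(2*s + 1)*cos(5*s**2/4 - 5*s) - 18*sqrt(s + 5) - 25*sin(2*s + 1) - 500*cos(2*s + 1))/(24*sqrt(s + 5))
d/ds[G] - f(s) = -3/4 != 0.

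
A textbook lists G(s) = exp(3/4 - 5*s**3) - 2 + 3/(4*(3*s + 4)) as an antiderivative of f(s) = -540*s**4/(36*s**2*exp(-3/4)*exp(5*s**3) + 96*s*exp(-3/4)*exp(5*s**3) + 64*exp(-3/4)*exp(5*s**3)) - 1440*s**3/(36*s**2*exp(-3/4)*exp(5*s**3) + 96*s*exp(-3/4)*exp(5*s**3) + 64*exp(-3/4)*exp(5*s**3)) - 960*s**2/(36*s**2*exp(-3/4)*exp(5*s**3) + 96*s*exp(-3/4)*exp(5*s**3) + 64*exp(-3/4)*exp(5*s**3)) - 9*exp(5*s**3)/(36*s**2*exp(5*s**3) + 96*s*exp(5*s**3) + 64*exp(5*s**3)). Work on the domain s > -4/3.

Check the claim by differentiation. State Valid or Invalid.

d/ds[G] = (-540*s**4 - 1440*s**3 - 960*s**2 - 9*exp(-3/4)*exp(5*s**3))/(36*s**2*exp(-3/4)*exp(5*s**3) + 96*s*exp(-3/4)*exp(5*s**3) + 64*exp(-3/4)*exp(5*s**3))
This equals f(s) exactly, so the claim holds.

Valid: G'(s) = f(s).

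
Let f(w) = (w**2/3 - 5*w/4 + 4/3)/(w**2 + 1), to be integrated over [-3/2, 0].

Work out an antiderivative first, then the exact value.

Antiderivative: F(w) = (8*w - 15*log(w**2 + 1) + 24*atan(w))/24; value = 1/2 + 5*log(13/4)/8 + atan(3/2)

Check any antiderivative F(w) by computing F'(w) and comparing it with f(w).
F(w) = (8*w - 15*log(w**2 + 1) + 24*atan(w))/24 is an antiderivative of f.
Check: d/dw[(8*w - 15*log(w**2 + 1) + 24*atan(w))/24] = (4*w**2 - 15*w + 16)/(12*w**2 + 12), which equals f(w).
F(0) = 0; F(-3/2) = -atan(3/2) - 5*log(13/4)/8 - 1/2.
Integral = F(0) - F(-3/2) = 1/2 + 5*log(13/4)/8 + atan(3/2).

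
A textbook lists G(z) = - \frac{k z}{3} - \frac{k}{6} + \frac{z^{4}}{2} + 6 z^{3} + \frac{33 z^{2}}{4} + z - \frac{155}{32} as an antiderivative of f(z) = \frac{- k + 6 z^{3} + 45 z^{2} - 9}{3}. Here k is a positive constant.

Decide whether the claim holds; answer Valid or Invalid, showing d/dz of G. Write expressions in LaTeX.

Invalid: d/dz[G] - f = 3 z^{2} + \frac{33 z}{2} + 4, which is not 0.

d/dz[G] = - \frac{k}{3} + 2 z^{3} + 18 z^{2} + \frac{33 z}{2} + 1
d/dz[G] - f(z) = 3 z^{2} + \frac{33 z}{2} + 4 != 0.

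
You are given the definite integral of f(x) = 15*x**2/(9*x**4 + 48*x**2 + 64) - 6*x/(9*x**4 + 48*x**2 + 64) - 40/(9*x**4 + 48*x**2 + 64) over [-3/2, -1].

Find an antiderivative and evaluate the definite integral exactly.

f has the shape u'v + uv' for u = 1/(3*x**2/2 + 4) and v = 1/2 - 5*x/2 — it is the derivative of the product u*v.
F(x) = (1 - 5*x)/(3*x**2 + 8) is an antiderivative of f.
Check: d/dx[(1 - 5*x)/(3*x**2 + 8)] = (15*x**2 - 6*x - 40)/(9*x**4 + 48*x**2 + 64), which equals f(x).
F(-1) = 6/11; F(-3/2) = 34/59.
Integral = F(-1) - F(-3/2) = -20/649.

Antiderivative: F(x) = (1 - 5*x)/(3*x**2 + 8); value = -20/649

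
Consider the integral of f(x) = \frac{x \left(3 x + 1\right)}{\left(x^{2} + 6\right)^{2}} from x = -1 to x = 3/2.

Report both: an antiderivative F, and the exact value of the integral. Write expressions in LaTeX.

Whatever form F(x) takes, F'(x) = f(x) is non-negotiable.
F(x) = \frac{\sqrt{6} x^{2} \operatorname{atan}{\left(\frac{\sqrt{6} x}{6} \right)} - 6 x + 6 \sqrt{6} \operatorname{atan}{\left(\frac{\sqrt{6} x}{6} \right)} - 2}{4 \left(x^{2} + 6\right)} is an antiderivative of f.
Check: d/dx[\frac{\sqrt{6} x^{2} \operatorname{atan}{\left(\frac{\sqrt{6} x}{6} \right)} - 6 x + 6 \sqrt{6} \operatorname{atan}{\left(\frac{\sqrt{6} x}{6} \right)} - 2}{4 \left(x^{2} + 6\right)}] = \frac{3 x^{2} + x}{x^{4} + 12 x^{2} + 36}, which equals f(x).
F(3/2) = - \frac{1}{3} + \frac{\sqrt{6} \operatorname{atan}{\left(\frac{\sqrt{6}}{4} \right)}}{4}; F(-1) = - \frac{\sqrt{6} \operatorname{atan}{\left(\frac{\sqrt{6}}{6} \right)}}{4} + \frac{1}{7}.
Integral = F(3/2) - F(-1) = - \frac{10}{21} + \frac{\sqrt{6} \operatorname{atan}{\left(\frac{\sqrt{6}}{6} \right)}}{4} + \frac{\sqrt{6} \operatorname{atan}{\left(\frac{\sqrt{6}}{4} \right)}}{4}.

Antiderivative: F(x) = \frac{\sqrt{6} x^{2} \operatorname{atan}{\left(\frac{\sqrt{6} x}{6} \right)} - 6 x + 6 \sqrt{6} \operatorname{atan}{\left(\frac{\sqrt{6} x}{6} \right)} - 2}{4 \left(x^{2} + 6\right)}; value = - \frac{10}{21} + \frac{\sqrt{6} \operatorname{atan}{\left(\frac{\sqrt{6}}{6} \right)}}{4} + \frac{\sqrt{6} \operatorname{atan}{\left(\frac{\sqrt{6}}{4} \right)}}{4}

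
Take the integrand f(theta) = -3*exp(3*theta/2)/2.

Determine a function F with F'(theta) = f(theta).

A candidate is checked by its d/dtheta: the result must match f(theta).
Check: d/dtheta[-exp(3*theta/2)] = -3*exp(3*theta/2)/2 = f(theta).

An antiderivative is F(theta) = -exp(3*theta/2).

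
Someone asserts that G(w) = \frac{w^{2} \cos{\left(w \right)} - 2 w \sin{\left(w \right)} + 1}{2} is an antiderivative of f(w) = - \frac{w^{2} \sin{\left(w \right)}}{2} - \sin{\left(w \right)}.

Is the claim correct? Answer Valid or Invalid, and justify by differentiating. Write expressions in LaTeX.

Valid: G'(w) = f(w).

d/dw[G] = - \frac{w^{2} \sin{\left(w \right)}}{2} - \sin{\left(w \right)}
This equals f(w) exactly, so the claim holds.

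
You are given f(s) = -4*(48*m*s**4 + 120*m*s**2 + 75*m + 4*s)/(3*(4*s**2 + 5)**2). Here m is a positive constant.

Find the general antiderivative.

Check any antiderivative F(s) by computing F'(s) and comparing it with f(s).
Check: d/ds[(-48*m*s**3 - 60*m*s + 2)/(12*s**2 + 15)] = (-192*m*s**4 - 480*m*s**2 - 300*m - 16*s)/(48*s**4 + 120*s**2 + 75), which equals f(s).

F(s) = (-48*m*s**3 - 60*m*s + 2)/(12*s**2 + 15) + C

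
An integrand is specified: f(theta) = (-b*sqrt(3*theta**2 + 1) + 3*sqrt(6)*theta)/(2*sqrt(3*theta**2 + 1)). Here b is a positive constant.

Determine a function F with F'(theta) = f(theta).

Since d/dtheta undoes antidifferentiation here, F'(theta) = f(theta) is required of F(theta).
Check: d/dtheta[-b*theta/2 + 3*sqrt(2*theta**2 + 2/3)/2] = (-b*sqrt(3*theta**2 + 1) + 3*sqrt(6)*theta)/(2*sqrt(3*theta**2 + 1)) = f(theta).

An antiderivative is F(theta) = -b*theta/2 + 3*sqrt(2*theta**2 + 2/3)/2.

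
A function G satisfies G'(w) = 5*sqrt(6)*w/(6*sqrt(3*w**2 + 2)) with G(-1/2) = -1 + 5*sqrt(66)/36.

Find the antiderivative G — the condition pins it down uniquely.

The substitution u = w**2/2 + 1/3 works: G'(w) is exactly (dG/du)*(du/dw) for that inner function.
A general antiderivative is 5*sqrt(w**2/2 + 1/3)/3 + C.
The condition gives C = -1 + 5*sqrt(66)/36 - (5*sqrt(66)/36) = -1.
So G(w) = (5*sqrt(6)*sqrt(3*w**2 + 2) - 18)/18.
Check: d/dw[(5*sqrt(6)*sqrt(3*w**2 + 2) - 18)/18] = 5*sqrt(6)*w/(6*sqrt(3*w**2 + 2)) = G'(w).

G(w) = (5*sqrt(6)*sqrt(3*w**2 + 2) - 18)/18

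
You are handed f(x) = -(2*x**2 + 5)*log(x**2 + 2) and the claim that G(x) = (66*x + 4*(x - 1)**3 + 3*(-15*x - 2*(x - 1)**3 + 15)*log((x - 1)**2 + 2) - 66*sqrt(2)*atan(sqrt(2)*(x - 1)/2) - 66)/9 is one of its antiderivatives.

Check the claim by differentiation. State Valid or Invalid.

d/dx[G] = -2*x**2*log(x**2 - 2*x + 3) + 4*x*log(x**2 - 2*x + 3) - 7*log(x**2 - 2*x + 3)
d/dx[G] - f(x) = 2*x**2*log(x**2 + 2) - 2*x**2*log(x**2 - 2*x + 3) + 4*x*log(x**2 - 2*x + 3) + 5*log(x**2 + 2) - 7*log(x**2 - 2*x + 3) != 0.

Invalid: d/dx[G] - f = 2*x**2*log(x**2 + 2) - 2*x**2*log(x**2 - 2*x + 3) + 4*x*log(x**2 - 2*x + 3) + 5*log(x**2 + 2) - 7*log(x**2 - 2*x + 3), which is not 0.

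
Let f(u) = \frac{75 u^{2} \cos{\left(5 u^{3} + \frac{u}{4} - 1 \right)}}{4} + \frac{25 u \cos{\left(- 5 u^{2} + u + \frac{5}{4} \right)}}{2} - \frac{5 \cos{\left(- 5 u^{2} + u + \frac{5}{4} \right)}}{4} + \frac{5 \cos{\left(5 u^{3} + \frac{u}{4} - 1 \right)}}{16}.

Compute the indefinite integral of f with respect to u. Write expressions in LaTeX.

The integrand splits into summands that can be handled one at a time.
Check: d/du[\frac{5 \left(- \sin{\left(- 5 u^{2} + u + \frac{5}{4} \right)} + \sin{\left(5 u^{3} + \frac{u}{4} - 1 \right)}\right)}{4}] = \frac{75 u^{2} \cos{\left(5 u^{3} + \frac{u}{4} - 1 \right)}}{4} + \frac{25 u \cos{\left(- 5 u^{2} + u + \frac{5}{4} \right)}}{2} - \frac{5 \cos{\left(- 5 u^{2} + u + \frac{5}{4} \right)}}{4} + \frac{5 \cos{\left(5 u^{3} + \frac{u}{4} - 1 \right)}}{16} = f(u).

F(u) = \frac{5 \left(- \sin{\left(- 5 u^{2} + u + \frac{5}{4} \right)} + \sin{\left(5 u^{3} + \frac{u}{4} - 1 \right)}\right)}{4} + C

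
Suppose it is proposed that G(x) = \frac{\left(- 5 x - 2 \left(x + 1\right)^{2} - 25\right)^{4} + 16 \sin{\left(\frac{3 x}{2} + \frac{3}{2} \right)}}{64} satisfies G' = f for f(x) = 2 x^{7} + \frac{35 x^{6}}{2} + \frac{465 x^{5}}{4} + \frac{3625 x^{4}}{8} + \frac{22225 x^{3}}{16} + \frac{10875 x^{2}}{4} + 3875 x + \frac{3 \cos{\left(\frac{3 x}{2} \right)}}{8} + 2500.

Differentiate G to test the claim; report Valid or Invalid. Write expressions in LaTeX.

d/dx[G] = 2 x^{7} + \frac{63 x^{6}}{2} + \frac{1053 x^{5}}{4} + \frac{10935 x^{4}}{8} + \frac{76545 x^{3}}{16} + \frac{177147 x^{2}}{16} + \frac{255879 x}{16} + \frac{3 \cos{\left(\frac{3 x}{2} + \frac{3}{2} \right)}}{8} + \frac{177147}{16}
d/dx[G] - f(x) = 14 x^{6} + 147 x^{5} + \frac{3655 x^{4}}{4} + 3395 x^{3} + \frac{133647 x^{2}}{16} + \frac{193879 x}{16} - \frac{3 \cos{\left(\frac{3 x}{2} \right)}}{8} + \frac{3 \cos{\left(\frac{3 x}{2} + \frac{3}{2} \right)}}{8} + \frac{137147}{16} != 0.

Invalid: d/dx[G] - f = 14 x^{6} + 147 x^{5} + \frac{3655 x^{4}}{4} + 3395 x^{3} + \frac{133647 x^{2}}{16} + \frac{193879 x}{16} - \frac{3 \cos{\left(\frac{3 x}{2} \right)}}{8} + \frac{3 \cos{\left(\frac{3 x}{2} + \frac{3}{2} \right)}}{8} + \frac{137147}{16}, which is not 0.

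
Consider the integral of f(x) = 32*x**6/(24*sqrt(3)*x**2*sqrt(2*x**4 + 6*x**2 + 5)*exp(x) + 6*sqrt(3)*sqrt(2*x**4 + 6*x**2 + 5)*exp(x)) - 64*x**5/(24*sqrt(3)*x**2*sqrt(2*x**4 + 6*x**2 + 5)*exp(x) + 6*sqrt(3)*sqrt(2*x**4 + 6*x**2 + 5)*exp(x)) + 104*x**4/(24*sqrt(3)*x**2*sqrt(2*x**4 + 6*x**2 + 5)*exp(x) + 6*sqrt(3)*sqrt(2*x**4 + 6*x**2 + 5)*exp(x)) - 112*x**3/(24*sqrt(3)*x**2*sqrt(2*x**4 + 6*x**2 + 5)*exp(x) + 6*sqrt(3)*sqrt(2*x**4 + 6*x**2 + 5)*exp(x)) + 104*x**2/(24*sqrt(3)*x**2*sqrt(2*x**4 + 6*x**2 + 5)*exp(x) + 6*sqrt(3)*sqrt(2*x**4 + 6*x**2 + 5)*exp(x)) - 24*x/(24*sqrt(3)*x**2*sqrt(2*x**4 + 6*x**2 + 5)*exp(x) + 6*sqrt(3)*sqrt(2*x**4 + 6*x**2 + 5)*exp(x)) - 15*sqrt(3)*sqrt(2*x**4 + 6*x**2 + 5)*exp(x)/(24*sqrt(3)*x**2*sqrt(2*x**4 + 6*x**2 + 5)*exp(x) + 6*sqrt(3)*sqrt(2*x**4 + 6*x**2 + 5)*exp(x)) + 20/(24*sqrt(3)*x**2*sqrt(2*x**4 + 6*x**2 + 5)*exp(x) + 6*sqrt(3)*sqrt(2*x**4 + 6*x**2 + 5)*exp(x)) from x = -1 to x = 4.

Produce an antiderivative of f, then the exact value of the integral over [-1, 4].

Integrate term by term and add the pieces.
F(x) = (-8*sqrt(3)*sqrt(2*x**4 + 6*x**2 + 5) - 45*exp(x)*atan(2*x))*exp(-x)/36 is an antiderivative of f.
Check: d/dx[(-8*sqrt(3)*sqrt(2*x**4 + 6*x**2 + 5) - 45*exp(x)*atan(2*x))*exp(-x)/36] = (32*sqrt(3)*x**6 - 64*sqrt(3)*x**5 + 104*sqrt(3)*x**4 - 112*sqrt(3)*x**3 + 104*sqrt(3)*x**2 - 24*sqrt(3)*x - 45*sqrt(2*x**4 + 6*x**2 + 5)*exp(x) + 20*sqrt(3))/(72*x**2*sqrt(2*x**4 + 6*x**2 + 5)*exp(x) + 18*sqrt(2*x**4 + 6*x**2 + 5)*exp(x)), which equals f(x).
F(4) = -5*atan(8)/4 - 2*sqrt(1839)*exp(-4)/9; F(-1) = -2*sqrt(39)*exp(1)/9 + 5*atan(2)/4.
Integral = F(4) - F(-1) = -5*atan(8)/4 - 5*atan(2)/4 - 2*sqrt(1839)*exp(-4)/9 + 2*sqrt(39)*exp(1)/9.

Antiderivative: F(x) = (-8*sqrt(3)*sqrt(2*x**4 + 6*x**2 + 5) - 45*exp(x)*atan(2*x))*exp(-x)/36; value = -5*atan(8)/4 - 5*atan(2)/4 - 2*sqrt(1839)*exp(-4)/9 + 2*sqrt(39)*exp(1)/9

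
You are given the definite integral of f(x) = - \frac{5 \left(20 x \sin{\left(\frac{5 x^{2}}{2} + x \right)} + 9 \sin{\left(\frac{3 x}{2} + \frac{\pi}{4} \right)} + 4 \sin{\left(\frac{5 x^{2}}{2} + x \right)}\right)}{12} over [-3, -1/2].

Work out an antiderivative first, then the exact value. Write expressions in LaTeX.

Antiderivative: F(x) = \frac{5 \left(3 \cos{\left(\frac{3 x}{2} + \frac{\pi}{4} \right)} + 2 \cos{\left(\frac{5 x^{2}}{2} + x \right)}\right)}{6}; value = - \frac{5 \cos{\left(\frac{39}{2} \right)}}{3} + \frac{5 \cos{\left(\frac{1}{8} \right)}}{3} - \frac{5 \sin{\left(\frac{\pi}{4} + \frac{9}{2} \right)}}{2} + \frac{5 \sin{\left(\frac{3}{4} + \frac{\pi}{4} \right)}}{2}

Differentiate the proposed F(x) back; it has to land on f(x) exactly.
F(x) = \frac{5 \left(3 \cos{\left(\frac{3 x}{2} + \frac{\pi}{4} \right)} + 2 \cos{\left(\frac{5 x^{2}}{2} + x \right)}\right)}{6} is an antiderivative of f.
Check: d/dx[\frac{5 \left(3 \cos{\left(\frac{3 x}{2} + \frac{\pi}{4} \right)} + 2 \cos{\left(\frac{5 x^{2}}{2} + x \right)}\right)}{6}] = - \frac{25 x \sin{\left(\frac{5 x^{2}}{2} + x \right)}}{3} - \frac{15 \sin{\left(\frac{3 x}{2} + \frac{\pi}{4} \right)}}{4} - \frac{5 \sin{\left(\frac{5 x^{2}}{2} + x \right)}}{3}, which equals f(x).
F(-1/2) = \frac{5 \cos{\left(\frac{1}{8} \right)}}{3} + \frac{5 \sin{\left(\frac{3}{4} + \frac{\pi}{4} \right)}}{2}; F(-3) = \frac{5 \sin{\left(\frac{\pi}{4} + \frac{9}{2} \right)}}{2} + \frac{5 \cos{\left(\frac{39}{2} \right)}}{3}.
Integral = F(-1/2) - F(-3) = - \frac{5 \cos{\left(\frac{39}{2} \right)}}{3} + \frac{5 \cos{\left(\frac{1}{8} \right)}}{3} - \frac{5 \sin{\left(\frac{\pi}{4} + \frac{9}{2} \right)}}{2} + \frac{5 \sin{\left(\frac{3}{4} + \frac{\pi}{4} \right)}}{2}.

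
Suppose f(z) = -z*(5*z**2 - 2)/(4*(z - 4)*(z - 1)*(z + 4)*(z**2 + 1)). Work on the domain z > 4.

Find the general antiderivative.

F(z) = -13*log(z - 4)/68 + log(z - 1)/40 + 39*log(z + 4)/340 + 7*log(z**2 + 1)/272 - 7*atan(z)/136 + C

Factor the denominator (4*(z - 4)*(z - 1)*(z + 4)*(z**2 + 1)) and decompose: f = 7*(z - 1)/(136*(z**2 + 1)) + 39/(340*(z + 4)) + 1/(40*(z - 1)) - 13/(68*(z - 4)); each piece integrates to a log, atan, or power term.
Check: d/dz[-13*log(z - 4)/68 + log(z - 1)/40 + 39*log(z + 4)/340 + 7*log(z**2 + 1)/272 - 7*atan(z)/136] = (-5*z**3 + 2*z)/(4*z**5 - 4*z**4 - 60*z**3 + 60*z**2 - 64*z + 64), which equals f(z).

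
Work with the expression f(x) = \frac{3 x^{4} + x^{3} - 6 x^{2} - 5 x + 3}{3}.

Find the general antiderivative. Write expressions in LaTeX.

F(x) = \frac{x \left(12 x^{4} + 5 x^{3} - 40 x^{2} - 50 x + 60\right)}{60} + C

An antiderivative F(x) passes only if d/dx[F] lands on f(x) exactly.
Check: d/dx[\frac{x \left(12 x^{4} + 5 x^{3} - 40 x^{2} - 50 x + 60\right)}{60}] = x^{4} + \frac{x^{3}}{3} - 2 x^{2} - \frac{5 x}{3} + 1, which equals f(x).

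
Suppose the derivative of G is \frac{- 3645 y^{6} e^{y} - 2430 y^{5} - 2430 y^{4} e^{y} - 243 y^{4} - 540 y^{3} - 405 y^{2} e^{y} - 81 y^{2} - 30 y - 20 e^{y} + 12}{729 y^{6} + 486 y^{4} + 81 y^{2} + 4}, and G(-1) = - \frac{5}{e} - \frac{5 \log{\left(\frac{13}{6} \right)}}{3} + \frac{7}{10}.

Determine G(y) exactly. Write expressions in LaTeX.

A candidate passes only if d/dy[G] lands on the given G'(y) exactly.
A general antiderivative is \frac{y}{3 y^{2} + \frac{1}{3}} - 5 e^{y} - \frac{5 \log{\left(\frac{3 y^{2}}{2} + \frac{2}{3} \right)}}{3} + C.
The condition gives C = - \frac{5}{e} - \frac{5 \log{\left(\frac{13}{6} \right)}}{3} + \frac{7}{10} - (- \frac{5}{e} - \frac{5 \log{\left(\frac{13}{6} \right)}}{3} - \frac{3}{10}) = 1.
So G(y) = - \frac{135 y^{2} e^{y} + 45 y^{2} \log{\left(\frac{3 y^{2}}{2} + \frac{2}{3} \right)} - 27 y^{2} - 9 y + 15 e^{y} + 5 \log{\left(\frac{3 y^{2}}{2} + \frac{2}{3} \right)} - 3}{3 \left(9 y^{2} + 1\right)}.
Check: d/dy[- \frac{135 y^{2} e^{y} + 45 y^{2} \log{\left(\frac{3 y^{2}}{2} + \frac{2}{3} \right)} - 27 y^{2} - 9 y + 15 e^{y} + 5 \log{\left(\frac{3 y^{2}}{2} + \frac{2}{3} \right)} - 3}{3 \left(9 y^{2} + 1\right)}] = \frac{- 3645 y^{6} e^{y} - 2430 y^{5} - 2430 y^{4} e^{y} - 243 y^{4} - 540 y^{3} - 405 y^{2} e^{y} - 81 y^{2} - 30 y - 20 e^{y} + 12}{729 y^{6} + 486 y^{4} + 81 y^{2} + 4} = G'(y).

G(y) = - \frac{135 y^{2} e^{y} + 45 y^{2} \log{\left(\frac{3 y^{2}}{2} + \frac{2}{3} \right)} - 27 y^{2} - 9 y + 15 e^{y} + 5 \log{\left(\frac{3 y^{2}}{2} + \frac{2}{3} \right)} - 3}{3 \left(9 y^{2} + 1\right)}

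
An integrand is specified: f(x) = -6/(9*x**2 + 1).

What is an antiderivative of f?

Any candidate F(x) must reproduce f(x) exactly when differentiated.
Check: d/dx[-2*atan(3*x)] = -6/(9*x**2 + 1) = f(x).

An antiderivative is F(x) = -2*atan(3*x).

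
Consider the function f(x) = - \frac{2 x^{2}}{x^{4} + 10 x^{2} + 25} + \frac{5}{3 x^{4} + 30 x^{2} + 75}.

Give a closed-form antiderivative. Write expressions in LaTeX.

An antiderivative is F(x) = \frac{7 x}{6 x^{2} + 30} - \frac{\sqrt{5} \operatorname{atan}{\left(\frac{\sqrt{5} x}{5} \right)}}{6}.

The integrand splits into summands that can be handled one at a time.
Check: d/dx[\frac{7 x}{6 x^{2} + 30} - \frac{\sqrt{5} \operatorname{atan}{\left(\frac{\sqrt{5} x}{5} \right)}}{6}] = \frac{5 - 6 x^{2}}{3 x^{4} + 30 x^{2} + 75}, which equals f(x).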